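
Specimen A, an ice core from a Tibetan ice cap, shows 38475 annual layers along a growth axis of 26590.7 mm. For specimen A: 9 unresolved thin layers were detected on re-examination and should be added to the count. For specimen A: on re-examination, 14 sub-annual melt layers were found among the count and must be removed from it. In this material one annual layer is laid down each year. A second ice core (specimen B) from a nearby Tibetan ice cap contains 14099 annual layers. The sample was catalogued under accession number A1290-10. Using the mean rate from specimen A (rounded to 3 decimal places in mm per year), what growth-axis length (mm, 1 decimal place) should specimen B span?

9742.4 mm

Specimen A: true annual layer count = 38475 − 14 + 9 = 38470.
A: Extension rate ≈ 26590.7 / 38470 = 0.691 mm/yr.
B's length ≈ 0.691 × 14099 = 9742.4 mm.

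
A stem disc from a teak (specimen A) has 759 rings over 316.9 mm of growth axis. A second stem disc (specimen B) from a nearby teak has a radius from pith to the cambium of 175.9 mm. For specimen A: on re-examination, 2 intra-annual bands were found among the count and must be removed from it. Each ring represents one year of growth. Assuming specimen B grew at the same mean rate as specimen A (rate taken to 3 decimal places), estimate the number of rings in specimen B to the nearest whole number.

420 rings

Specimen A: true ring count = 759 − 2 = 757.
A: Extension rate ≈ 316.9 / 757 = 0.419 mm/yr.
Specimen B: 175.9 mm / 0.419 mm per year = 419.81 years ≈ 420 rings.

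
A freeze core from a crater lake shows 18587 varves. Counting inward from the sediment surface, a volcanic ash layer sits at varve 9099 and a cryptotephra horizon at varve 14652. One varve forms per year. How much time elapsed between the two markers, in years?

5553 yr

Separation: 14652 − 9099 = 5553 varves.
One varve per year makes the interval 5553 years.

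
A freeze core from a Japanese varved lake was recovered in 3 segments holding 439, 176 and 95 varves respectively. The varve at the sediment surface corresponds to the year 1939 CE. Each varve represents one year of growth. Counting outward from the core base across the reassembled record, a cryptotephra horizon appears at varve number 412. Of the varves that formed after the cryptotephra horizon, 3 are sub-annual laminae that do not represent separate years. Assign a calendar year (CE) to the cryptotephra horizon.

Total varves = 439 + 176 + 95 = 710.
The cryptotephra horizon sits at varve 412 from the core base, so 710 − 412 = 298 varves formed after it.
Excluding 3 false varves: 298 − 3 = 295.
Counting back 295 years from 1939 CE places the cryptotephra horizon in 1939 − 295 = 1644 CE.

1644 CE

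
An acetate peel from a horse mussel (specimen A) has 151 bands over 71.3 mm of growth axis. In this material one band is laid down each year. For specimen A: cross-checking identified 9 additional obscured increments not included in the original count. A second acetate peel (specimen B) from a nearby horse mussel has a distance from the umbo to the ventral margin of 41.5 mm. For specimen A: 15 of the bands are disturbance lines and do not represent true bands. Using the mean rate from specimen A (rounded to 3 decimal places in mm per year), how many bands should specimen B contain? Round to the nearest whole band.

Specimen A: after corrections the count is 151 − 15 + 9 = 145 bands.
A: 71.3 mm over 145 years gives 71.3 / 145 ≈ 0.492 mm/yr.
Specimen B: 41.5 mm / 0.492 mm per year = 84.35 years ≈ 84 bands.

84 bands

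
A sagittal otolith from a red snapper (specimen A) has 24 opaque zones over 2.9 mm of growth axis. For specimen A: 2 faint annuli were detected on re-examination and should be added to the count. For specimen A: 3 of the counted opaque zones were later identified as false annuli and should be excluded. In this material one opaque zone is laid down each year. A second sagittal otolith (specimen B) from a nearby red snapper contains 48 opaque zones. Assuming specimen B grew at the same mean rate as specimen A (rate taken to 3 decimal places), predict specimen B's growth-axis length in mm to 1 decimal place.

Specimen A: adjusted count: 24 − 3 + 2 = 23 opaque zones.
A: Mean rate = 2.9 mm / 23 years ≈ 0.126 mm/yr.
B's length ≈ 0.126 × 48 = 6.0 mm.

6.0 mm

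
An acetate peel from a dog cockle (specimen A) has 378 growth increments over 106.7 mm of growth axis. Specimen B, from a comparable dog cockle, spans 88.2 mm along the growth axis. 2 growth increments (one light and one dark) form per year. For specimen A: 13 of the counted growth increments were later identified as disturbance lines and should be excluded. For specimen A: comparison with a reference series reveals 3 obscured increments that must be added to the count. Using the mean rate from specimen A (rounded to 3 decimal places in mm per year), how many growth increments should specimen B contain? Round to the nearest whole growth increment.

304 growth increments

Specimen A: adjusted count: 378 − 13 + 3 = 368 growth increments.
Specimen A: dividing by 2 growth increments per year: 368 / 2 = 184 years.
A: 106.7 mm over 184 years gives 106.7 / 184 ≈ 0.580 mm per year.
Specimen B: 88.2 mm / 0.580 mm per year = 152.07 years; at 2 growth increments per year that is 152.07 × 2 ≈ 304 growth increments.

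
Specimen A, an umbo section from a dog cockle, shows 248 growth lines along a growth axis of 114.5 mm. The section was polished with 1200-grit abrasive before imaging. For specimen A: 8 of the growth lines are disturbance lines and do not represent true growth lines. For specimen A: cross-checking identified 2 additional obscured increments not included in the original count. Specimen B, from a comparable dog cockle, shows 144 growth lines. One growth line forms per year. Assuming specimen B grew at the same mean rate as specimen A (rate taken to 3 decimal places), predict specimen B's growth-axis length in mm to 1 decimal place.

Specimen A: true growth line count = 248 − 8 + 2 = 242.
A: 114.5 mm over 242 years gives 114.5 / 242 ≈ 0.473 mm/yr.
B's length ≈ 0.473 × 144 = 68.1 mm.

68.1 mm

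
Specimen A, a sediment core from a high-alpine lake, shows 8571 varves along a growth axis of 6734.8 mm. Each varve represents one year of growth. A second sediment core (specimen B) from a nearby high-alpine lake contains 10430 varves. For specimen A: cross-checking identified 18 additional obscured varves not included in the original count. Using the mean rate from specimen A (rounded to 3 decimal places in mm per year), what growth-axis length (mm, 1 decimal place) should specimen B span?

Specimen A: correcting the raw count gives 8571 + 18 = 8589 true varves.
A: 6734.8 mm over 8589 years gives 6734.8 / 8589 ≈ 0.784 mm per year.
Length of B = 0.784 × 10430 = 8177.1 mm.

8177.1 mm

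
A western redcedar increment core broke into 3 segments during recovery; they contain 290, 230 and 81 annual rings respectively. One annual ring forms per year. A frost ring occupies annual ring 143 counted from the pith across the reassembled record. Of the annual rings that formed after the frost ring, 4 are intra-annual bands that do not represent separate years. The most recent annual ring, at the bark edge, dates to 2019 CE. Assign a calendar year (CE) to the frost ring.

Total annual rings = 290 + 230 + 81 = 601.
Between annual ring 143 and the bark edge there are 601 − 143 = 458 annual rings.
458 − 4 false = 454 true annual rings after the frost ring.
The annual ring at the bark edge is 2019 CE, so the frost ring dates to 2019 − 454 = 1565 CE.

1565 CE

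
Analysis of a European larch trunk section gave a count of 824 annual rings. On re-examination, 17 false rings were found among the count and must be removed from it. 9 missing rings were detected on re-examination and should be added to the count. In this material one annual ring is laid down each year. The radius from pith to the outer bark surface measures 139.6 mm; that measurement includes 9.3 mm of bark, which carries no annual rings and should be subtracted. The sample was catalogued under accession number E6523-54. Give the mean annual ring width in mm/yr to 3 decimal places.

0.160 mm/yr

Correcting the raw count gives 824 − 17 + 9 = 816 true annual rings.
Removing the 9.3 mm offcut leaves 139.6 − 9.3 = 130.3 mm.
Extension rate ≈ 130.3 / 816 = 0.160 mm/yr.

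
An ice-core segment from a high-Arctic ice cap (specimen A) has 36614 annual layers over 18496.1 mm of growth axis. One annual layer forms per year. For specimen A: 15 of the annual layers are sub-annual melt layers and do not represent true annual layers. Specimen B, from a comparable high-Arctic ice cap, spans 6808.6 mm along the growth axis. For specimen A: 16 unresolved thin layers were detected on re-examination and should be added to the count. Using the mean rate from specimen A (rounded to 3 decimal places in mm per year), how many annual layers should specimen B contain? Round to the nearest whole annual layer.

Specimen A: adjusted count: 36614 − 15 + 16 = 36615 annual layers.
A: Mean rate = 18496.1 mm / 36615 years ≈ 0.505 mm/year.
B spans 6808.6 / 0.505 = 13482.38 years ≈ 13482 annual layers.

13482 annual layers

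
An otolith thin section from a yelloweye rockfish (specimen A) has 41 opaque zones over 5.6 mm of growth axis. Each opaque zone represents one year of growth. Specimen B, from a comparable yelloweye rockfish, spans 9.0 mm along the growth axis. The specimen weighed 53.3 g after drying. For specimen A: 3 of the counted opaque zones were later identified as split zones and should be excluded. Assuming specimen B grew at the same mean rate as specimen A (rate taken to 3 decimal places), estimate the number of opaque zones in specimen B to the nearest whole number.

Specimen A: after corrections the count is 41 − 3 = 38 opaque zones.
A: 5.6 mm over 38 years gives 5.6 / 38 ≈ 0.147 mm per year.
B spans 9.0 / 0.147 = 61.22 years ≈ 61 opaque zones.

61 opaque zones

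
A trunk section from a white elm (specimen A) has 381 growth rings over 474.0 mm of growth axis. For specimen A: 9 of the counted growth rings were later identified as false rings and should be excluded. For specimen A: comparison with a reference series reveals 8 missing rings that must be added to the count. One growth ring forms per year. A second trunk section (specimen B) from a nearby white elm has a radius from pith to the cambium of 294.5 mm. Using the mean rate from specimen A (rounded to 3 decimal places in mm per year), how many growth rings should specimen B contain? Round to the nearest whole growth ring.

236 growth rings

Specimen A: correcting the raw count gives 381 − 9 + 8 = 380 true growth rings.
A: 474.0 mm over 380 years gives 474.0 / 380 ≈ 1.247 mm/year.
For B, 294.5 / 1.247 = 236.17 years ≈ 236 growth rings.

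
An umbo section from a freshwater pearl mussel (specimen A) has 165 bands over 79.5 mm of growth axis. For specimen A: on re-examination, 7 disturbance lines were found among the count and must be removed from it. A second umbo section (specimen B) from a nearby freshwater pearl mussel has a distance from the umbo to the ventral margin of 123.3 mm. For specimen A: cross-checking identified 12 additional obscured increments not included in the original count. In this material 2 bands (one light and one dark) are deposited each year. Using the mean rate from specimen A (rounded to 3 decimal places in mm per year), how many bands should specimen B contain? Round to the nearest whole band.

Specimen A: adjusted count: 165 − 7 + 12 = 170 bands.
Specimen A: with 2 bands per year, 170 / 2 = 85 years.
A: Mean rate = 79.5 mm / 85 years ≈ 0.935 mm per year.
Specimen B: 123.3 mm / 0.935 mm per year = 131.87 years; at 2 bands per year that is 131.87 × 2 ≈ 264 bands.

264 bands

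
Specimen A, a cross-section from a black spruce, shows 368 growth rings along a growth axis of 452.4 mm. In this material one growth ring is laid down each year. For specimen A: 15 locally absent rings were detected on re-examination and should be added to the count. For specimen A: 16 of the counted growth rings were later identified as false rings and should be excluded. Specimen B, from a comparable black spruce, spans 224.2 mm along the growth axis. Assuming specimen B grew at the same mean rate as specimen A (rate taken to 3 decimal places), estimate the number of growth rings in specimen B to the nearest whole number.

Specimen A: true growth ring count = 368 − 16 + 15 = 367.
A: Mean rate = 452.4 mm / 367 years ≈ 1.233 mm per year.
B spans 224.2 / 1.233 = 181.83 years ≈ 182 growth rings.

182 growth rings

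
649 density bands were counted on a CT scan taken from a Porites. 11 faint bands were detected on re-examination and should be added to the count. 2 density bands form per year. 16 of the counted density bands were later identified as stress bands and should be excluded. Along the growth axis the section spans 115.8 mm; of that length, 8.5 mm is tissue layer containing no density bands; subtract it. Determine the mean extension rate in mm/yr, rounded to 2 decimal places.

Adjusted count: 649 − 16 + 11 = 644 density bands.
644 density bands at 2 per year is 644 / 2 = 322 years.
Removing the 8.5 mm offcut leaves 115.8 − 8.5 = 107.3 mm.
Extension rate ≈ 107.3 / 322 = 0.33 mm/yr.

0.33 mm/yr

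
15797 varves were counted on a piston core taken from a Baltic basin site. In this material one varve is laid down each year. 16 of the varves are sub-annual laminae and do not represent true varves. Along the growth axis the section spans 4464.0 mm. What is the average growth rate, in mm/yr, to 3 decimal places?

0.283 mm/yr

Adjusted count: 15797 − 16 = 15781 varves.
Extension rate ≈ 4464.0 / 15781 = 0.283 mm/yr.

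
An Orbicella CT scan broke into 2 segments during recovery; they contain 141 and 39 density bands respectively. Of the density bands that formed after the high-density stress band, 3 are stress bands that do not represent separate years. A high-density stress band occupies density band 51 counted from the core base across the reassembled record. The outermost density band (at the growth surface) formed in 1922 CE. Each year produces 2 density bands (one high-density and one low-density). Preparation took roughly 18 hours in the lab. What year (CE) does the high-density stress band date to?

1859 CE

Total density bands = 141 + 39 = 180.
The high-density stress band sits at density band 51 from the core base, so 180 − 51 = 129 density bands formed after it.
129 − 3 false = 126 true density bands after the high-density stress band.
Dividing by 2 density bands per year: 126 / 2 = 63 years.
The density band at the growth surface is 1922 CE, so the high-density stress band dates to 1922 − 63 = 1859 CE.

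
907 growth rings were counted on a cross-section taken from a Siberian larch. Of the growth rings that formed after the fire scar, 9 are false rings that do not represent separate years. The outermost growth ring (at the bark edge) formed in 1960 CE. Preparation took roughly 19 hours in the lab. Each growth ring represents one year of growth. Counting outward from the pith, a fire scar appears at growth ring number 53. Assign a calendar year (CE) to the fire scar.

1115 CE

Between growth ring 53 and the bark edge there are 907 − 53 = 854 growth rings.
Removing the 9 false growth rings leaves 854 − 9 = 845 true growth rings beyond the fire scar.
1960 − 845 = 1115 CE.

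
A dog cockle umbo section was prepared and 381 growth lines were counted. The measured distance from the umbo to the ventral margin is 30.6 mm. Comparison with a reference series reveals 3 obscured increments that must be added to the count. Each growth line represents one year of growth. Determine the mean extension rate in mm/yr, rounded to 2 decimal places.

0.08 mm/yr

True growth line count = 381 + 3 = 384.
Extension rate ≈ 30.6 / 384 = 0.08 mm/yr.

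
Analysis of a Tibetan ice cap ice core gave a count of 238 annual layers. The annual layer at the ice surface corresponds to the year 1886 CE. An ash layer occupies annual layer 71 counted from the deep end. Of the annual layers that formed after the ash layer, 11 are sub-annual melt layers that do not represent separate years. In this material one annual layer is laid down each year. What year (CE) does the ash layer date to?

1730 CE

Between annual layer 71 and the ice surface there are 238 − 71 = 167 annual layers.
167 − 11 false = 156 true annual layers after the ash layer.
The annual layer at the ice surface is 1886 CE, so the ash layer dates to 1886 − 156 = 1730 CE.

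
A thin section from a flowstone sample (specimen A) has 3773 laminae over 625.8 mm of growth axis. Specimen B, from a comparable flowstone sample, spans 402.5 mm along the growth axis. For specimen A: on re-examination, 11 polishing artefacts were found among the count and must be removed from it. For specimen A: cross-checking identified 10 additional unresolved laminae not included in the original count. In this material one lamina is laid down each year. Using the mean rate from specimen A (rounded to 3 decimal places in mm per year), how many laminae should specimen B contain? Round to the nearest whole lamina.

Specimen A: correcting the raw count gives 3773 − 11 + 10 = 3772 true laminae.
A: Mean rate = 625.8 mm / 3772 years ≈ 0.166 mm per year.
For B, 402.5 / 0.166 = 2424.70 years ≈ 2425 laminae.

2425 laminae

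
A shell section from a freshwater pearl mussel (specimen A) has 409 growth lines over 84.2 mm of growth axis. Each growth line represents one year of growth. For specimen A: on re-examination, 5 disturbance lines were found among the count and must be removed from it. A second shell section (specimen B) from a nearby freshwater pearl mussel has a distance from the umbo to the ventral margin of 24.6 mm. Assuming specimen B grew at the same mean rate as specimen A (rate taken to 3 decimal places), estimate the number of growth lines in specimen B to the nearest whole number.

118 growth lines

Specimen A: after corrections the count is 409 − 5 = 404 growth lines.
A: Mean rate = 84.2 mm / 404 years ≈ 0.208 mm per year.
Specimen B: 24.6 mm / 0.208 mm per year = 118.27 years ≈ 118 growth lines.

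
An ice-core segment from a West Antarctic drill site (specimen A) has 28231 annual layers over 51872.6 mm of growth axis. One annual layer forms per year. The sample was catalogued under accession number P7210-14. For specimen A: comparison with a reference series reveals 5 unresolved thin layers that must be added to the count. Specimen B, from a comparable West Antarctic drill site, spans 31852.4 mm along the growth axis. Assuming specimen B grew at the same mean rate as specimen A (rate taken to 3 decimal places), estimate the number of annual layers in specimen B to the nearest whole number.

17339 annual layers

Specimen A: adjusted count: 28231 + 5 = 28236 annual layers.
A: Extension rate ≈ 51872.6 / 28236 = 1.837 mm/year.
Specimen B: 31852.4 mm / 1.837 mm per year = 17339.36 years ≈ 17339 annual layers.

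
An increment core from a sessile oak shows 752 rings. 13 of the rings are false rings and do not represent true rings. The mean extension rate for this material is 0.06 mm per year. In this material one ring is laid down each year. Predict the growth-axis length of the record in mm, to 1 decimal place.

44.3 mm

After corrections the count is 752 − 13 = 739 rings.
739 years at 0.06 mm/year gives 0.06 × 739 = 44.3 mm.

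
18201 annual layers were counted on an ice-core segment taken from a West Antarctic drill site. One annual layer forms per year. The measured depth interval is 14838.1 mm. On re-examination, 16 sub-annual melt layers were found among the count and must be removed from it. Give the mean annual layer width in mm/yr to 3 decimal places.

0.816 mm/yr

Correcting the raw count gives 18201 − 16 = 18185 true annual layers.
Mean rate = 14838.1 mm / 18185 years ≈ 0.816 mm/yr.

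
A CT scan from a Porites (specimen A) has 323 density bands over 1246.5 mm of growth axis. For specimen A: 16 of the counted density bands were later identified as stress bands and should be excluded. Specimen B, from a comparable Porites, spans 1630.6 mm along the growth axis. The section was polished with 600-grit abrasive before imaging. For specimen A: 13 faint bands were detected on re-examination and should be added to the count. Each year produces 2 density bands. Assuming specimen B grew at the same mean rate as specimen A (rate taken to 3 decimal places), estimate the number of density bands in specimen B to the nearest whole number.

Specimen A: correcting the raw count gives 323 − 16 + 13 = 320 true density bands.
Specimen A: dividing by 2 density bands per year: 320 / 2 = 160 years.
A: Extension rate ≈ 1246.5 / 160 = 7.791 mm/year.
For B, 1630.6 / 7.791 = 209.29 years; at 2 density bands per year that is 209.29 × 2 ≈ 419 density bands.

419 density bands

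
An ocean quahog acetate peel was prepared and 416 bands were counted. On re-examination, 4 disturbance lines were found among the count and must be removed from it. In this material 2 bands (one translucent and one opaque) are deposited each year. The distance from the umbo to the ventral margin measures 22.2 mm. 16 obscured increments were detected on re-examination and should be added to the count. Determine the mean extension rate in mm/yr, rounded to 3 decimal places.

After corrections the count is 416 − 4 + 16 = 428 bands.
With 2 bands per year, 428 / 2 = 214 years.
22.2 mm over 214 years gives 22.2 / 214 ≈ 0.104 mm/yr.

0.104 mm/yr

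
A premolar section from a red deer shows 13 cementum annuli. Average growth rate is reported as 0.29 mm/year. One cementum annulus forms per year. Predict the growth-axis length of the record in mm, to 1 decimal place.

13 years of growth are recorded.
13 years at 0.29 mm/year gives 0.29 × 13 = 3.8 mm.

3.8 mm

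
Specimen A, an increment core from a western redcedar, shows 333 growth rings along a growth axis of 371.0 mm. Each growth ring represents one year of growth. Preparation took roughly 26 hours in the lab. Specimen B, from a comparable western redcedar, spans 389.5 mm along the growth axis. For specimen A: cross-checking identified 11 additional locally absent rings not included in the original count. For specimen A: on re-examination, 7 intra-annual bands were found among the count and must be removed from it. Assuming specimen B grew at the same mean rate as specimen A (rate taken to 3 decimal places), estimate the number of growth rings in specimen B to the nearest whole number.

354 growth rings

Specimen A: adjusted count: 333 − 7 + 11 = 337 growth rings.
A: Mean rate = 371.0 mm / 337 years ≈ 1.101 mm/year.
For B, 389.5 / 1.101 = 353.77 years ≈ 354 growth rings.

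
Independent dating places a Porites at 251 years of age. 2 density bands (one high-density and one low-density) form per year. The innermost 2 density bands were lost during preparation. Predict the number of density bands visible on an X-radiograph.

500 density bands

251 years at 2 density bands per year gives 251 × 2 = 502 density bands.
502 − 2 missed = 500 density bands expected in the prepared section.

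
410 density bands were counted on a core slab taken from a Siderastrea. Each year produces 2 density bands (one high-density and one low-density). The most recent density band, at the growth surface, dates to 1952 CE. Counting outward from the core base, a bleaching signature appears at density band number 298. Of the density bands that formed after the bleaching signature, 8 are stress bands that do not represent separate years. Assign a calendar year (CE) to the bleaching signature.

1900 CE

410 − 298 = 112 density bands lie beyond the bleaching signature toward the growth surface.
112 − 8 false = 104 true density bands after the bleaching signature.
Dividing by 2 density bands per year: 104 / 2 = 52 years.
1952 − 52 = 1900 CE.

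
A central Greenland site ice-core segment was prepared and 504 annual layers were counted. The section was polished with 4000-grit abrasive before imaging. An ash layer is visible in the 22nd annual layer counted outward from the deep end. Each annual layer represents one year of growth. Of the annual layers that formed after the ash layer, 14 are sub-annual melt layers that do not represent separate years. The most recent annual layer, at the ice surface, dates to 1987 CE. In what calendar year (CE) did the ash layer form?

1519 CE

Between annual layer 22 and the ice surface there are 504 − 22 = 482 annual layers.
482 − 14 false = 468 true annual layers after the ash layer.
Counting back 468 years from 1987 CE places the ash layer in 1987 − 468 = 1519 CE.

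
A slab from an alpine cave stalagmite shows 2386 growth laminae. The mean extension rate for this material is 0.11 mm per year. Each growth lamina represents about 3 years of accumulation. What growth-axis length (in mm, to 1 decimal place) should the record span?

787.4 mm

2386 growth laminae at 3 years each span 2386 × 3 = 7158 years.
Predicted length = 0.11 mm/year × 7158 years = 787.4 mm.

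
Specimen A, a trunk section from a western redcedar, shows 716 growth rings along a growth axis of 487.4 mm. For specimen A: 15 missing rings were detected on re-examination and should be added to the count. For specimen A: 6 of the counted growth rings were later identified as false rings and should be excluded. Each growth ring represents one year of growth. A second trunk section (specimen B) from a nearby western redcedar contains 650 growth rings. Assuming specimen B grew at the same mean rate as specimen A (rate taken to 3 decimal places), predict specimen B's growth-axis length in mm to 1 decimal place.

Specimen A: adjusted count: 716 − 6 + 15 = 725 growth rings.
A: Extension rate ≈ 487.4 / 725 = 0.672 mm/year.
B's length ≈ 0.672 × 650 = 436.8 mm.

436.8 mm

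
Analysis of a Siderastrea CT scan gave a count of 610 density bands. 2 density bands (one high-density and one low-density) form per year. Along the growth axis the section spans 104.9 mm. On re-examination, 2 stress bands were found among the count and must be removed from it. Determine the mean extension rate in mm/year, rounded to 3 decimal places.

0.345 mm/year

Adjusted count: 610 − 2 = 608 density bands.
Dividing by 2 density bands per year: 608 / 2 = 304 years.
Mean rate = 104.9 mm / 304 years ≈ 0.345 mm/year.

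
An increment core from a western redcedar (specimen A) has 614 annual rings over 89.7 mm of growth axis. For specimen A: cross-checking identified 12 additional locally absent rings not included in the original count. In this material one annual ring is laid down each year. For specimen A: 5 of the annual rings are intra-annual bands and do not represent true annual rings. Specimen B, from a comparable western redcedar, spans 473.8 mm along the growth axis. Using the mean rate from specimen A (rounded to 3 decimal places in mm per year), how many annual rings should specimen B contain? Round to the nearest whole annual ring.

Specimen A: after corrections the count is 614 − 5 + 12 = 621 annual rings.
A: Extension rate ≈ 89.7 / 621 = 0.144 mm/year.
For B, 473.8 / 0.144 = 3290.28 years ≈ 3290 annual rings.

3290 annual rings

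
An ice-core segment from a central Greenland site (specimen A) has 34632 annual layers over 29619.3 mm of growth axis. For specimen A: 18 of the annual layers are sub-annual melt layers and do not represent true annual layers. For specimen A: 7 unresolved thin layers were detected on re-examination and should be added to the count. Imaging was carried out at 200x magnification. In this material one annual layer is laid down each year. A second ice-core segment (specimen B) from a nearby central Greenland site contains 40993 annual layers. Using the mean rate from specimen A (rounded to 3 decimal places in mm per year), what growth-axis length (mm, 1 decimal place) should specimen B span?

Specimen A: adjusted count: 34632 − 18 + 7 = 34621 annual layers.
A: 29619.3 mm over 34621 years gives 29619.3 / 34621 ≈ 0.856 mm/yr.
For B, 0.856 mm/year × 40993 years = 35090.0 mm.

35090.0 mm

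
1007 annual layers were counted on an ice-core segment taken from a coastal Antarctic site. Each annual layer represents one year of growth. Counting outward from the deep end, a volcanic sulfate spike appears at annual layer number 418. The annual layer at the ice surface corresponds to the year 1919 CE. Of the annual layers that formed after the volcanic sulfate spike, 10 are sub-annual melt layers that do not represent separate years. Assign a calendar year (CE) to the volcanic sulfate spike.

1007 − 418 = 589 annual layers lie beyond the volcanic sulfate spike toward the ice surface.
589 − 10 false = 579 true annual layers after the volcanic sulfate spike.
The annual layer at the ice surface is 1919 CE, so the volcanic sulfate spike dates to 1919 − 579 = 1340 CE.

1340 CE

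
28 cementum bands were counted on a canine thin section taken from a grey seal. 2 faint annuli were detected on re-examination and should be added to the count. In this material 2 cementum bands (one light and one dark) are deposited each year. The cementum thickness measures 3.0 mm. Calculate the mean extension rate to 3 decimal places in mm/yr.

True cementum band count = 28 + 2 = 30.
Dividing by 2 cementum bands per year: 30 / 2 = 15 years.
3.0 mm over 15 years gives 3.0 / 15 ≈ 0.200 mm/yr.

0.200 mm/yr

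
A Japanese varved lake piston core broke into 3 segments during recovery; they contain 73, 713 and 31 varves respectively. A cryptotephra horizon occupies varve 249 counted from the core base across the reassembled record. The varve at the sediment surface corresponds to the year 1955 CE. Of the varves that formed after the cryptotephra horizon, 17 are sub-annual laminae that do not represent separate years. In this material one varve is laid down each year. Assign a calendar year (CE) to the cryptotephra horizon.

1404 CE

Total varves = 73 + 713 + 31 = 817.
The cryptotephra horizon sits at varve 249 from the core base, so 817 − 249 = 568 varves formed after it.
Removing the 17 false varves leaves 568 − 17 = 551 true varves beyond the cryptotephra horizon.
The varve at the sediment surface is 1955 CE, so the cryptotephra horizon dates to 1955 − 551 = 1404 CE.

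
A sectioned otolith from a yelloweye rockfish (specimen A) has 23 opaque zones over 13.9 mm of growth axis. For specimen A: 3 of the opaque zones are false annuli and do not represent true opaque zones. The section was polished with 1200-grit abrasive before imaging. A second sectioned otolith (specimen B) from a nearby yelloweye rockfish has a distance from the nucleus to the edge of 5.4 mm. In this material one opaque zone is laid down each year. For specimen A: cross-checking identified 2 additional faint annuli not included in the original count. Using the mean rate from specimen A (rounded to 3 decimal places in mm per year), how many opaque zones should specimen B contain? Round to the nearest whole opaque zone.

Specimen A: adjusted count: 23 − 3 + 2 = 22 opaque zones.
A: Extension rate ≈ 13.9 / 22 = 0.632 mm/yr.
Specimen B: 5.4 mm / 0.632 mm per year = 8.54 years ≈ 9 opaque zones.

9 opaque zones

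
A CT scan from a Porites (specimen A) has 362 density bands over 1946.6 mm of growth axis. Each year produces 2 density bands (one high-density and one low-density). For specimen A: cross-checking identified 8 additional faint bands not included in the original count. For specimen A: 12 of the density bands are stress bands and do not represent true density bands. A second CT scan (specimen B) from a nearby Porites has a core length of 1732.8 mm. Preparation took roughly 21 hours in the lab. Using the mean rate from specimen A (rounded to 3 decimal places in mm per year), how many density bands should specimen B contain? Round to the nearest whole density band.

319 density bands

Specimen A: correcting the raw count gives 362 − 12 + 8 = 358 true density bands.
Specimen A: with 2 density bands per year, 358 / 2 = 179 years.
A: Mean rate = 1946.6 mm / 179 years ≈ 10.875 mm per year.
For B, 1732.8 / 10.875 = 159.34 years; at 2 density bands per year that is 159.34 × 2 ≈ 319 density bands.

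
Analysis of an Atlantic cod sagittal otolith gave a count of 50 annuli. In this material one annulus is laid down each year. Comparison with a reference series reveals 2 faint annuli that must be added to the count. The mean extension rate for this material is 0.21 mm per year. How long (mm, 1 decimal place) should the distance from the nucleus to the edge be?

10.9 mm

After corrections the count is 50 + 2 = 52 annuli.
52 years at 0.21 mm/year gives 0.21 × 52 = 10.9 mm.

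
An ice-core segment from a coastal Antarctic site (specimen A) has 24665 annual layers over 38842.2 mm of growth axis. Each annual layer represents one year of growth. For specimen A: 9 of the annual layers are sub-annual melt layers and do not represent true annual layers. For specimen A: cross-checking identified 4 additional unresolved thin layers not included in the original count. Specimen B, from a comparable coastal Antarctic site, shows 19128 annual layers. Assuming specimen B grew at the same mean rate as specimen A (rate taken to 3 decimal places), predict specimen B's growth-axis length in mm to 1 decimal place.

Specimen A: correcting the raw count gives 24665 − 9 + 4 = 24660 true annual layers.
A: Mean rate = 38842.2 mm / 24660 years ≈ 1.575 mm/year.
Length of B = 1.575 × 19128 = 30126.6 mm.

30126.6 mm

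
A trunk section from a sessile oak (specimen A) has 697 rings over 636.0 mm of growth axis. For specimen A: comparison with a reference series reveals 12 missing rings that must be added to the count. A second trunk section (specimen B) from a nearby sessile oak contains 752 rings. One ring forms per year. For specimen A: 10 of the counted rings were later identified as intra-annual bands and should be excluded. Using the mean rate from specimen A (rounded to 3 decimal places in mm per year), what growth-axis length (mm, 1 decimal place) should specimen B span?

Specimen A: adjusted count: 697 − 10 + 12 = 699 rings.
A: 636.0 mm over 699 years gives 636.0 / 699 ≈ 0.910 mm per year.
Length of B = 0.910 × 752 = 684.3 mm.

684.3 mm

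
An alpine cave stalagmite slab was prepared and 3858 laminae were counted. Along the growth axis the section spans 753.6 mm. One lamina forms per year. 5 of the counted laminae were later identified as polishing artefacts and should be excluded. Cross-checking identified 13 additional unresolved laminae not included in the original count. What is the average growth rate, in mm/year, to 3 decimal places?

Correcting the raw count gives 3858 − 5 + 13 = 3866 true laminae.
Extension rate ≈ 753.6 / 3866 = 0.195 mm/year.

0.195 mm/year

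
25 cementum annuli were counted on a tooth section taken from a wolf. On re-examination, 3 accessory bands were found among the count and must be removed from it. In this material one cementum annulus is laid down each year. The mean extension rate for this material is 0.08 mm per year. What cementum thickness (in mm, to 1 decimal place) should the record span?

Adjusted count: 25 − 3 = 22 cementum annuli.
Length ≈ 0.08 × 22 = 1.8 mm.

1.8 mm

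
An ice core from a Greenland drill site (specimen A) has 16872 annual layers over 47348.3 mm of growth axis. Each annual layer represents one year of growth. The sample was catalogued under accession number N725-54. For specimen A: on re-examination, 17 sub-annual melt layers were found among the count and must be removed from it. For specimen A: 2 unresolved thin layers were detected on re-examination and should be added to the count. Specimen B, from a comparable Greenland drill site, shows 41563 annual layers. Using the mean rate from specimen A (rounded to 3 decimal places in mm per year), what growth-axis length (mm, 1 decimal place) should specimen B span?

Specimen A: true annual layer count = 16872 − 17 + 2 = 16857.
A: 47348.3 mm over 16857 years gives 47348.3 / 16857 ≈ 2.809 mm/year.
Length of B = 2.809 × 41563 = 116750.5 mm.

116750.5 mm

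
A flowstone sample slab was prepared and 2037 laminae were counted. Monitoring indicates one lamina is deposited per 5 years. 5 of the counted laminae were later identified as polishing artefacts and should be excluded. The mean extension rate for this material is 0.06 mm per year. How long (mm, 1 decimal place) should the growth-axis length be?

609.6 mm

True lamina count = 2037 − 5 = 2032.
Multiplying by 5 years per lamina: 2032 × 5 = 10160 years.
Length ≈ 0.06 × 10160 = 609.6 mm.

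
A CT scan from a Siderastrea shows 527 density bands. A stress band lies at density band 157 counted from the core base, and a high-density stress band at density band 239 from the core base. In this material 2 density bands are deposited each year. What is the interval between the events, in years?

239 − 157 = 82 density bands lie between the two events.
82 density bands at 2 per year is 82 / 2 = 41 years.

41 years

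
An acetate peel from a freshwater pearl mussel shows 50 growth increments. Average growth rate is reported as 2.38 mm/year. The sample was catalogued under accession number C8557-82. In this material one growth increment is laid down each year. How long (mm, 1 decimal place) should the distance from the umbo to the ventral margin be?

The record spans 50 years at 2.38 mm per year.
Predicted length = 2.38 mm/year × 50 years = 119.0 mm.

119.0 mm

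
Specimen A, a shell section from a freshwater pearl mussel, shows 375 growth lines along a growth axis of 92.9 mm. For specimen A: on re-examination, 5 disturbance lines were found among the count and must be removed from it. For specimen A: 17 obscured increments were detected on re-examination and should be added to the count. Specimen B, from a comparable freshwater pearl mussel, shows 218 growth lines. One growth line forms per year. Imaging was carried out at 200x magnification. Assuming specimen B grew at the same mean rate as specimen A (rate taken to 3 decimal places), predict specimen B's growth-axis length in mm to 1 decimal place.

52.3 mm

Specimen A: correcting the raw count gives 375 − 5 + 17 = 387 true growth lines.
A: 92.9 mm over 387 years gives 92.9 / 387 ≈ 0.240 mm/year.
Length of B = 0.240 × 218 = 52.3 mm.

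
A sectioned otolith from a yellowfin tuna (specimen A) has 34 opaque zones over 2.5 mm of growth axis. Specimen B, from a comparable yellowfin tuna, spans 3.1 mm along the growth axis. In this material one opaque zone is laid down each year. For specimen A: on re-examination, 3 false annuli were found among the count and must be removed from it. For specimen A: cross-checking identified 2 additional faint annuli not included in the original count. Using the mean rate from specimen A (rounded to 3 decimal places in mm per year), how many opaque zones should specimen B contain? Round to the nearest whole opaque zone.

Specimen A: correcting the raw count gives 34 − 3 + 2 = 33 true opaque zones.
A: Mean rate = 2.5 mm / 33 years ≈ 0.076 mm/yr.
Specimen B: 3.1 mm / 0.076 mm per year = 40.79 years ≈ 41 opaque zones.

41 opaque zones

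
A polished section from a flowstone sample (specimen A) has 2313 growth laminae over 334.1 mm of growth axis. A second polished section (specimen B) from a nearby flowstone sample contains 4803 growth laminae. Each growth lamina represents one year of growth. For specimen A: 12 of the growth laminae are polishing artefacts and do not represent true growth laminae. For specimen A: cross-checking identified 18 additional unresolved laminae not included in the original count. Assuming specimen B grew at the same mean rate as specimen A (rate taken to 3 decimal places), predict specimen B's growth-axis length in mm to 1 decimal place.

691.6 mm

Specimen A: adjusted count: 2313 − 12 + 18 = 2319 growth laminae.
A: Mean rate = 334.1 mm / 2319 years ≈ 0.144 mm per year.
B's length ≈ 0.144 × 4803 = 691.6 mm.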